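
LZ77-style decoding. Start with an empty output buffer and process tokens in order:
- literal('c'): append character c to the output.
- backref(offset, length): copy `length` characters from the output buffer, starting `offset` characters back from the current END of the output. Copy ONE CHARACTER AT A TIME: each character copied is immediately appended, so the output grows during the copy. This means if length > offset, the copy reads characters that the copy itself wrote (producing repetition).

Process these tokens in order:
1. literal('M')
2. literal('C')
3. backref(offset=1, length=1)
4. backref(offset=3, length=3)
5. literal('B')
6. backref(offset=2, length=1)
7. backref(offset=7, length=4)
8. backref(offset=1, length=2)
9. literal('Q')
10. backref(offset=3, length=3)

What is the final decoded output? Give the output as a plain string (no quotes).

Answer: MCCMCCBCCCMCCCQCCQ

Derivation:
Token 1: literal('M'). Output: "M"
Token 2: literal('C'). Output: "MC"
Token 3: backref(off=1, len=1). Copied 'C' from pos 1. Output: "MCC"
Token 4: backref(off=3, len=3). Copied 'MCC' from pos 0. Output: "MCCMCC"
Token 5: literal('B'). Output: "MCCMCCB"
Token 6: backref(off=2, len=1). Copied 'C' from pos 5. Output: "MCCMCCBC"
Token 7: backref(off=7, len=4). Copied 'CCMC' from pos 1. Output: "MCCMCCBCCCMC"
Token 8: backref(off=1, len=2) (overlapping!). Copied 'CC' from pos 11. Output: "MCCMCCBCCCMCCC"
Token 9: literal('Q'). Output: "MCCMCCBCCCMCCCQ"
Token 10: backref(off=3, len=3). Copied 'CCQ' from pos 12. Output: "MCCMCCBCCCMCCCQCCQ"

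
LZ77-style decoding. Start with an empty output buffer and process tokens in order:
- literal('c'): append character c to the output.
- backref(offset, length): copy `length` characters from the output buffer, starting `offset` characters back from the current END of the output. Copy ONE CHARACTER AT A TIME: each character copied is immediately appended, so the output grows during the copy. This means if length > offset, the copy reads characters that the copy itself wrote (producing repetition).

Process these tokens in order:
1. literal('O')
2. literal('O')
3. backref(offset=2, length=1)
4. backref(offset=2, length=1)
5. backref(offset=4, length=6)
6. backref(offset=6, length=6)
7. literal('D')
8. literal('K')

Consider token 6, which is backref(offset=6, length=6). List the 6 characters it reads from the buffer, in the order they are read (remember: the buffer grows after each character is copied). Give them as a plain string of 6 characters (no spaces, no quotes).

Answer: OOOOOO

Derivation:
Token 1: literal('O'). Output: "O"
Token 2: literal('O'). Output: "OO"
Token 3: backref(off=2, len=1). Copied 'O' from pos 0. Output: "OOO"
Token 4: backref(off=2, len=1). Copied 'O' from pos 1. Output: "OOOO"
Token 5: backref(off=4, len=6) (overlapping!). Copied 'OOOOOO' from pos 0. Output: "OOOOOOOOOO"
Token 6: backref(off=6, len=6). Buffer before: "OOOOOOOOOO" (len 10)
  byte 1: read out[4]='O', append. Buffer now: "OOOOOOOOOOO"
  byte 2: read out[5]='O', append. Buffer now: "OOOOOOOOOOOO"
  byte 3: read out[6]='O', append. Buffer now: "OOOOOOOOOOOOO"
  byte 4: read out[7]='O', append. Buffer now: "OOOOOOOOOOOOOO"
  byte 5: read out[8]='O', append. Buffer now: "OOOOOOOOOOOOOOO"
  byte 6: read out[9]='O', append. Buffer now: "OOOOOOOOOOOOOOOO"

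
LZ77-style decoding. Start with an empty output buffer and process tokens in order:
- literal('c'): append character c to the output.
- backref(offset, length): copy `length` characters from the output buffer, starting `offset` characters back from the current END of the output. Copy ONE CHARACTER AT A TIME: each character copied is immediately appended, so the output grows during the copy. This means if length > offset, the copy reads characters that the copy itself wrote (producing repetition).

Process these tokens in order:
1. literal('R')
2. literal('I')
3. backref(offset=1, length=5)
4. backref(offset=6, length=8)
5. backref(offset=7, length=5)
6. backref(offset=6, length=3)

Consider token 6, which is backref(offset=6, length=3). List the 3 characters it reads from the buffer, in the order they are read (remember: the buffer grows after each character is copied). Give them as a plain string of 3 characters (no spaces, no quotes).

Answer: III

Derivation:
Token 1: literal('R'). Output: "R"
Token 2: literal('I'). Output: "RI"
Token 3: backref(off=1, len=5) (overlapping!). Copied 'IIIII' from pos 1. Output: "RIIIIII"
Token 4: backref(off=6, len=8) (overlapping!). Copied 'IIIIIIII' from pos 1. Output: "RIIIIIIIIIIIIII"
Token 5: backref(off=7, len=5). Copied 'IIIII' from pos 8. Output: "RIIIIIIIIIIIIIIIIIII"
Token 6: backref(off=6, len=3). Buffer before: "RIIIIIIIIIIIIIIIIIII" (len 20)
  byte 1: read out[14]='I', append. Buffer now: "RIIIIIIIIIIIIIIIIIIII"
  byte 2: read out[15]='I', append. Buffer now: "RIIIIIIIIIIIIIIIIIIIII"
  byte 3: read out[16]='I', append. Buffer now: "RIIIIIIIIIIIIIIIIIIIIII"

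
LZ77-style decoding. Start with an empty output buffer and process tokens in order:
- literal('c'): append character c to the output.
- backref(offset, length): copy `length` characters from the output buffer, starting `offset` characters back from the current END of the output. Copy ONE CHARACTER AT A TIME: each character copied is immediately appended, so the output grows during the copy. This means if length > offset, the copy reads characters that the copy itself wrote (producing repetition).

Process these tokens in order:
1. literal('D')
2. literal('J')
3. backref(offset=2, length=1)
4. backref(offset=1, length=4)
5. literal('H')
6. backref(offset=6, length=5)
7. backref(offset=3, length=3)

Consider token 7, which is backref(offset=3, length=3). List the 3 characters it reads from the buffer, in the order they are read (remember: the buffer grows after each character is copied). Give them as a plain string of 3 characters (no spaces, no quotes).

Token 1: literal('D'). Output: "D"
Token 2: literal('J'). Output: "DJ"
Token 3: backref(off=2, len=1). Copied 'D' from pos 0. Output: "DJD"
Token 4: backref(off=1, len=4) (overlapping!). Copied 'DDDD' from pos 2. Output: "DJDDDDD"
Token 5: literal('H'). Output: "DJDDDDDH"
Token 6: backref(off=6, len=5). Copied 'DDDDD' from pos 2. Output: "DJDDDDDHDDDDD"
Token 7: backref(off=3, len=3). Buffer before: "DJDDDDDHDDDDD" (len 13)
  byte 1: read out[10]='D', append. Buffer now: "DJDDDDDHDDDDDD"
  byte 2: read out[11]='D', append. Buffer now: "DJDDDDDHDDDDDDD"
  byte 3: read out[12]='D', append. Buffer now: "DJDDDDDHDDDDDDDD"

Answer: DDD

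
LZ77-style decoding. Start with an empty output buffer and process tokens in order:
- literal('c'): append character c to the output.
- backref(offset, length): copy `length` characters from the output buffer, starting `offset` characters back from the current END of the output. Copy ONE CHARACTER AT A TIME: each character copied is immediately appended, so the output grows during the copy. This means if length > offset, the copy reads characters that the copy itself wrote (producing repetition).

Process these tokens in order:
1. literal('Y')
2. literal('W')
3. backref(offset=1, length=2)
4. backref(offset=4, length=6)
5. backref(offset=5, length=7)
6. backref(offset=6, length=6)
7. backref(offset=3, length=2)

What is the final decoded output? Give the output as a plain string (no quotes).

Token 1: literal('Y'). Output: "Y"
Token 2: literal('W'). Output: "YW"
Token 3: backref(off=1, len=2) (overlapping!). Copied 'WW' from pos 1. Output: "YWWW"
Token 4: backref(off=4, len=6) (overlapping!). Copied 'YWWWYW' from pos 0. Output: "YWWWYWWWYW"
Token 5: backref(off=5, len=7) (overlapping!). Copied 'WWWYWWW' from pos 5. Output: "YWWWYWWWYWWWWYWWW"
Token 6: backref(off=6, len=6). Copied 'WWYWWW' from pos 11. Output: "YWWWYWWWYWWWWYWWWWWYWWW"
Token 7: backref(off=3, len=2). Copied 'WW' from pos 20. Output: "YWWWYWWWYWWWWYWWWWWYWWWWW"

Answer: YWWWYWWWYWWWWYWWWWWYWWWWW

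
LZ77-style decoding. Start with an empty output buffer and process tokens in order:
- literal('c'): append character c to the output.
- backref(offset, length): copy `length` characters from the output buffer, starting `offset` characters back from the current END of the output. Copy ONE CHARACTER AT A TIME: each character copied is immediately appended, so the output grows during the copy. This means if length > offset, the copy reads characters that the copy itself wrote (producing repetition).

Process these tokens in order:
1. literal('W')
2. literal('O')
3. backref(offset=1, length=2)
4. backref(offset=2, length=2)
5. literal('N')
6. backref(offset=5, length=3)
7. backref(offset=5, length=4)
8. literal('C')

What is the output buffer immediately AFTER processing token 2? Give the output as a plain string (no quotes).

Token 1: literal('W'). Output: "W"
Token 2: literal('O'). Output: "WO"

Answer: WO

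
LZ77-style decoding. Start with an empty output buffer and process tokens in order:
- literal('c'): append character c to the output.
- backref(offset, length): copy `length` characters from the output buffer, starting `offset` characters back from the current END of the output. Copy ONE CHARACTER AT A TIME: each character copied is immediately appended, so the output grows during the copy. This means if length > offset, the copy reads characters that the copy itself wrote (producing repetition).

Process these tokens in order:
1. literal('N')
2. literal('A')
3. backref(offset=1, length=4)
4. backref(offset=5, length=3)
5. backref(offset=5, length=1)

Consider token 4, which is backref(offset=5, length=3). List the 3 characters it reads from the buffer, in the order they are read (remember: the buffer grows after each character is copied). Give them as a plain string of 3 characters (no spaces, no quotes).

Answer: AAA

Derivation:
Token 1: literal('N'). Output: "N"
Token 2: literal('A'). Output: "NA"
Token 3: backref(off=1, len=4) (overlapping!). Copied 'AAAA' from pos 1. Output: "NAAAAA"
Token 4: backref(off=5, len=3). Buffer before: "NAAAAA" (len 6)
  byte 1: read out[1]='A', append. Buffer now: "NAAAAAA"
  byte 2: read out[2]='A', append. Buffer now: "NAAAAAAA"
  byte 3: read out[3]='A', append. Buffer now: "NAAAAAAAA"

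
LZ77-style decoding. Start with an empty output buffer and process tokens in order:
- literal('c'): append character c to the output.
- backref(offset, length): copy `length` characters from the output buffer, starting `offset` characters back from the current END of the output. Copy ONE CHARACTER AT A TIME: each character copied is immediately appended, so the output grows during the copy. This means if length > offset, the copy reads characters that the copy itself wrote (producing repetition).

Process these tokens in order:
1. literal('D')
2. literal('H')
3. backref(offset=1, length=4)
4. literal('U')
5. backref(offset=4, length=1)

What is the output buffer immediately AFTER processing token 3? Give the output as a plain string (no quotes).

Token 1: literal('D'). Output: "D"
Token 2: literal('H'). Output: "DH"
Token 3: backref(off=1, len=4) (overlapping!). Copied 'HHHH' from pos 1. Output: "DHHHHH"

Answer: DHHHHH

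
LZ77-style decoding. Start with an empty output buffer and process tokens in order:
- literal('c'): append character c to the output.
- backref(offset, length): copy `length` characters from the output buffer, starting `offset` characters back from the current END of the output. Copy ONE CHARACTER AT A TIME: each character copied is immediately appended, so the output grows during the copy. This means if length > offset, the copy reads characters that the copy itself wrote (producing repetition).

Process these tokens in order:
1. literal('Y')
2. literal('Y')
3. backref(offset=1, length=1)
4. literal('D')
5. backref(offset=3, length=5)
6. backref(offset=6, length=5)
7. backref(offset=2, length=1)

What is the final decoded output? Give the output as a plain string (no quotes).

Answer: YYYDYYDYYDYYDYD

Derivation:
Token 1: literal('Y'). Output: "Y"
Token 2: literal('Y'). Output: "YY"
Token 3: backref(off=1, len=1). Copied 'Y' from pos 1. Output: "YYY"
Token 4: literal('D'). Output: "YYYD"
Token 5: backref(off=3, len=5) (overlapping!). Copied 'YYDYY' from pos 1. Output: "YYYDYYDYY"
Token 6: backref(off=6, len=5). Copied 'DYYDY' from pos 3. Output: "YYYDYYDYYDYYDY"
Token 7: backref(off=2, len=1). Copied 'D' from pos 12. Output: "YYYDYYDYYDYYDYD"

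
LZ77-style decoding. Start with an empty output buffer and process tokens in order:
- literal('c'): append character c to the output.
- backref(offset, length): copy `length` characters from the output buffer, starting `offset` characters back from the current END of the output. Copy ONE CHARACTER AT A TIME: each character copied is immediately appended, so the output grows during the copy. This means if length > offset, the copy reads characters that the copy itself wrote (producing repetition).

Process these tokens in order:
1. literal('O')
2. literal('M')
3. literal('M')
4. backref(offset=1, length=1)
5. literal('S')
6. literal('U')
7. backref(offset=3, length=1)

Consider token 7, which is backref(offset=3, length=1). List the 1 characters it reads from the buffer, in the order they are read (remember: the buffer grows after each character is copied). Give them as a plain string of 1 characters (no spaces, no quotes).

Answer: M

Derivation:
Token 1: literal('O'). Output: "O"
Token 2: literal('M'). Output: "OM"
Token 3: literal('M'). Output: "OMM"
Token 4: backref(off=1, len=1). Copied 'M' from pos 2. Output: "OMMM"
Token 5: literal('S'). Output: "OMMMS"
Token 6: literal('U'). Output: "OMMMSU"
Token 7: backref(off=3, len=1). Buffer before: "OMMMSU" (len 6)
  byte 1: read out[3]='M', append. Buffer now: "OMMMSUM"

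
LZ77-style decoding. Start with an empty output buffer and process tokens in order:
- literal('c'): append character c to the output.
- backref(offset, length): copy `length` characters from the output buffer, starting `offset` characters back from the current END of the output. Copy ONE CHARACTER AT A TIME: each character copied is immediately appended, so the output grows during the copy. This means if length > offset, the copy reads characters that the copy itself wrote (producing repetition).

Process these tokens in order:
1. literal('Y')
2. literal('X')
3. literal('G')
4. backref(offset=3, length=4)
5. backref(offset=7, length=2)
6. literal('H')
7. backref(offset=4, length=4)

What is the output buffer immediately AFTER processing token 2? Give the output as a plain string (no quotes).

Token 1: literal('Y'). Output: "Y"
Token 2: literal('X'). Output: "YX"

Answer: YX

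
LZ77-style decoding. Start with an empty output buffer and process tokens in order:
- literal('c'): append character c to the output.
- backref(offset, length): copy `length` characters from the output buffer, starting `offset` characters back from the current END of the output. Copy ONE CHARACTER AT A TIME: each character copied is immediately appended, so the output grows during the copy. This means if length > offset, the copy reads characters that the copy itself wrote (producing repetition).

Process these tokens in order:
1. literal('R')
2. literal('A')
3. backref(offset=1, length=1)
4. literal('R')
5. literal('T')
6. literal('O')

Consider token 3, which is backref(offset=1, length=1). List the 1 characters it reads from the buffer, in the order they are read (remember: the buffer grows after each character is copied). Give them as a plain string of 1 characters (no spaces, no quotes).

Token 1: literal('R'). Output: "R"
Token 2: literal('A'). Output: "RA"
Token 3: backref(off=1, len=1). Buffer before: "RA" (len 2)
  byte 1: read out[1]='A', append. Buffer now: "RAA"

Answer: A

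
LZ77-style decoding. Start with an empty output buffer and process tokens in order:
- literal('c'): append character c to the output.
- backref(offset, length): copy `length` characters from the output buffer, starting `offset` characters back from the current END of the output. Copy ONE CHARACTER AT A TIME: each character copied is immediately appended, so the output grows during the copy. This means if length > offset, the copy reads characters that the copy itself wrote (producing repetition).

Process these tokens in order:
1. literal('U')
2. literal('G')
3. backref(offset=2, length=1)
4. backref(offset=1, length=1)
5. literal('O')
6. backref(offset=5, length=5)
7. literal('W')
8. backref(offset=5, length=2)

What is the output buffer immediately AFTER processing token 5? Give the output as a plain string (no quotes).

Answer: UGUUO

Derivation:
Token 1: literal('U'). Output: "U"
Token 2: literal('G'). Output: "UG"
Token 3: backref(off=2, len=1). Copied 'U' from pos 0. Output: "UGU"
Token 4: backref(off=1, len=1). Copied 'U' from pos 2. Output: "UGUU"
Token 5: literal('O'). Output: "UGUUO"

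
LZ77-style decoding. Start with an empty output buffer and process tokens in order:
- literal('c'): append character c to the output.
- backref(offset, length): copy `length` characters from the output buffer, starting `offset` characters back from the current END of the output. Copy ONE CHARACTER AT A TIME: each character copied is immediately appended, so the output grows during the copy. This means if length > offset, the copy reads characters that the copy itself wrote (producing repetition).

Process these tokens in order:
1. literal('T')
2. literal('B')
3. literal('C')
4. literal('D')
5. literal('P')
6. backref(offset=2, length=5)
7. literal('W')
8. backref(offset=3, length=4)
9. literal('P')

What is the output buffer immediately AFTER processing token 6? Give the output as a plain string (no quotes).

Answer: TBCDPDPDPD

Derivation:
Token 1: literal('T'). Output: "T"
Token 2: literal('B'). Output: "TB"
Token 3: literal('C'). Output: "TBC"
Token 4: literal('D'). Output: "TBCD"
Token 5: literal('P'). Output: "TBCDP"
Token 6: backref(off=2, len=5) (overlapping!). Copied 'DPDPD' from pos 3. Output: "TBCDPDPDPD"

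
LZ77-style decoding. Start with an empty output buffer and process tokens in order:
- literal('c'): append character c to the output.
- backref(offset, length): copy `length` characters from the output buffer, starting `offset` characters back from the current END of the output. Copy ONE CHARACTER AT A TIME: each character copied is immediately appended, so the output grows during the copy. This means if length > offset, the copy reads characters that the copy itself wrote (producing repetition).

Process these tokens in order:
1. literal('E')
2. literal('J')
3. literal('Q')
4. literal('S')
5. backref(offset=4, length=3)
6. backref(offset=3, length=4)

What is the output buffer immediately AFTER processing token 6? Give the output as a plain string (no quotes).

Token 1: literal('E'). Output: "E"
Token 2: literal('J'). Output: "EJ"
Token 3: literal('Q'). Output: "EJQ"
Token 4: literal('S'). Output: "EJQS"
Token 5: backref(off=4, len=3). Copied 'EJQ' from pos 0. Output: "EJQSEJQ"
Token 6: backref(off=3, len=4) (overlapping!). Copied 'EJQE' from pos 4. Output: "EJQSEJQEJQE"

Answer: EJQSEJQEJQE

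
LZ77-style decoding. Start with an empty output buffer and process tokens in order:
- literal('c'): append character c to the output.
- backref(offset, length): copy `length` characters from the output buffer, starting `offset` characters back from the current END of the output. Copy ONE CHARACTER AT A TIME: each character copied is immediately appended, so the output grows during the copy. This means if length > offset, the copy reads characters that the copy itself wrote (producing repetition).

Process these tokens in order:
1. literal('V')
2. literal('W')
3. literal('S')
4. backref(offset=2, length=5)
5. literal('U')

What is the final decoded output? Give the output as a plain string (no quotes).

Answer: VWSWSWSWU

Derivation:
Token 1: literal('V'). Output: "V"
Token 2: literal('W'). Output: "VW"
Token 3: literal('S'). Output: "VWS"
Token 4: backref(off=2, len=5) (overlapping!). Copied 'WSWSW' from pos 1. Output: "VWSWSWSW"
Token 5: literal('U'). Output: "VWSWSWSWU"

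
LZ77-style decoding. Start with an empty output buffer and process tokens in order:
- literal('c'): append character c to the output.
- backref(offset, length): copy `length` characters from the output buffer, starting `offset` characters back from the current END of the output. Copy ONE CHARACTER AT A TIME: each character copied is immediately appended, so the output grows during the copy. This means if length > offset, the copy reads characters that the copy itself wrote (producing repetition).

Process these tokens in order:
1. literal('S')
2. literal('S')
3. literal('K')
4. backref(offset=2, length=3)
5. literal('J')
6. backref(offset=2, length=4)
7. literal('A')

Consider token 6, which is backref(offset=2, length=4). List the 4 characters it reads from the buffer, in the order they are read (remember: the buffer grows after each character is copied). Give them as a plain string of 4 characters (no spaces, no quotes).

Answer: SJSJ

Derivation:
Token 1: literal('S'). Output: "S"
Token 2: literal('S'). Output: "SS"
Token 3: literal('K'). Output: "SSK"
Token 4: backref(off=2, len=3) (overlapping!). Copied 'SKS' from pos 1. Output: "SSKSKS"
Token 5: literal('J'). Output: "SSKSKSJ"
Token 6: backref(off=2, len=4). Buffer before: "SSKSKSJ" (len 7)
  byte 1: read out[5]='S', append. Buffer now: "SSKSKSJS"
  byte 2: read out[6]='J', append. Buffer now: "SSKSKSJSJ"
  byte 3: read out[7]='S', append. Buffer now: "SSKSKSJSJS"
  byte 4: read out[8]='J', append. Buffer now: "SSKSKSJSJSJ"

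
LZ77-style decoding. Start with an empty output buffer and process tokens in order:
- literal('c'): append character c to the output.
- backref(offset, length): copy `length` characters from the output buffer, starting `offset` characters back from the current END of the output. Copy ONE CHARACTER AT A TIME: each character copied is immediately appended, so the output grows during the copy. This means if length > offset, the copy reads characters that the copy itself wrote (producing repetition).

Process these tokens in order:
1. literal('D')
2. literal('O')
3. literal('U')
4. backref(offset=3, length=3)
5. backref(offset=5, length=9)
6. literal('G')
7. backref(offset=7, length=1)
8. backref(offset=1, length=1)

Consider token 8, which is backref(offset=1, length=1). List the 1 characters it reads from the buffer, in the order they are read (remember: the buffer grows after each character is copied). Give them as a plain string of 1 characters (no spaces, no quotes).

Token 1: literal('D'). Output: "D"
Token 2: literal('O'). Output: "DO"
Token 3: literal('U'). Output: "DOU"
Token 4: backref(off=3, len=3). Copied 'DOU' from pos 0. Output: "DOUDOU"
Token 5: backref(off=5, len=9) (overlapping!). Copied 'OUDOUOUDO' from pos 1. Output: "DOUDOUOUDOUOUDO"
Token 6: literal('G'). Output: "DOUDOUOUDOUOUDOG"
Token 7: backref(off=7, len=1). Copied 'O' from pos 9. Output: "DOUDOUOUDOUOUDOGO"
Token 8: backref(off=1, len=1). Buffer before: "DOUDOUOUDOUOUDOGO" (len 17)
  byte 1: read out[16]='O', append. Buffer now: "DOUDOUOUDOUOUDOGOO"

Answer: O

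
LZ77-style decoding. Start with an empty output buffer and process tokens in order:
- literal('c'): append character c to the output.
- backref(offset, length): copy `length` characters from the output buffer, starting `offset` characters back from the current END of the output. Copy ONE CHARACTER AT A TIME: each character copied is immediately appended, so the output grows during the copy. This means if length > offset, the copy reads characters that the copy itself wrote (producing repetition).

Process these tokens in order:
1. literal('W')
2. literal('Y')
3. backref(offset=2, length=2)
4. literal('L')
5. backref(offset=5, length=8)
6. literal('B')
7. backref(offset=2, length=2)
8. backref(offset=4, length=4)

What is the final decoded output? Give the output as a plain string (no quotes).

Token 1: literal('W'). Output: "W"
Token 2: literal('Y'). Output: "WY"
Token 3: backref(off=2, len=2). Copied 'WY' from pos 0. Output: "WYWY"
Token 4: literal('L'). Output: "WYWYL"
Token 5: backref(off=5, len=8) (overlapping!). Copied 'WYWYLWYW' from pos 0. Output: "WYWYLWYWYLWYW"
Token 6: literal('B'). Output: "WYWYLWYWYLWYWB"
Token 7: backref(off=2, len=2). Copied 'WB' from pos 12. Output: "WYWYLWYWYLWYWBWB"
Token 8: backref(off=4, len=4). Copied 'WBWB' from pos 12. Output: "WYWYLWYWYLWYWBWBWBWB"

Answer: WYWYLWYWYLWYWBWBWBWB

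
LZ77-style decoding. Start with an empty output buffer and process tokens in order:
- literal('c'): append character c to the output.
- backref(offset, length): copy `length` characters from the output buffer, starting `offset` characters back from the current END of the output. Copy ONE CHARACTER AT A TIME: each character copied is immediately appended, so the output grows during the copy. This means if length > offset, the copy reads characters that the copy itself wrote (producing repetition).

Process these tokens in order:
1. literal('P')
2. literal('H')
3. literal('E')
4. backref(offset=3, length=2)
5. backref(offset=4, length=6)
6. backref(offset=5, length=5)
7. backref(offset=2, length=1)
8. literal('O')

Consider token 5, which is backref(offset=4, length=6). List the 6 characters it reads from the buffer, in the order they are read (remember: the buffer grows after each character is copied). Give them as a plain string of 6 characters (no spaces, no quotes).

Token 1: literal('P'). Output: "P"
Token 2: literal('H'). Output: "PH"
Token 3: literal('E'). Output: "PHE"
Token 4: backref(off=3, len=2). Copied 'PH' from pos 0. Output: "PHEPH"
Token 5: backref(off=4, len=6). Buffer before: "PHEPH" (len 5)
  byte 1: read out[1]='H', append. Buffer now: "PHEPHH"
  byte 2: read out[2]='E', append. Buffer now: "PHEPHHE"
  byte 3: read out[3]='P', append. Buffer now: "PHEPHHEP"
  byte 4: read out[4]='H', append. Buffer now: "PHEPHHEPH"
  byte 5: read out[5]='H', append. Buffer now: "PHEPHHEPHH"
  byte 6: read out[6]='E', append. Buffer now: "PHEPHHEPHHE"

Answer: HEPHHE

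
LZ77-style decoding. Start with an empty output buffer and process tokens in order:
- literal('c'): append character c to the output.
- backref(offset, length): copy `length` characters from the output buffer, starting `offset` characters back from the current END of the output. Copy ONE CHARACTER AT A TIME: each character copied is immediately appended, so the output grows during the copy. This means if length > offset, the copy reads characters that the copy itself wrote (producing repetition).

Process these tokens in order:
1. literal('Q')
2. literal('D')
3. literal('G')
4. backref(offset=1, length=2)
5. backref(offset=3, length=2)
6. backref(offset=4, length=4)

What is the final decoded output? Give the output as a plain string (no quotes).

Answer: QDGGGGGGGGG

Derivation:
Token 1: literal('Q'). Output: "Q"
Token 2: literal('D'). Output: "QD"
Token 3: literal('G'). Output: "QDG"
Token 4: backref(off=1, len=2) (overlapping!). Copied 'GG' from pos 2. Output: "QDGGG"
Token 5: backref(off=3, len=2). Copied 'GG' from pos 2. Output: "QDGGGGG"
Token 6: backref(off=4, len=4). Copied 'GGGG' from pos 3. Output: "QDGGGGGGGGG"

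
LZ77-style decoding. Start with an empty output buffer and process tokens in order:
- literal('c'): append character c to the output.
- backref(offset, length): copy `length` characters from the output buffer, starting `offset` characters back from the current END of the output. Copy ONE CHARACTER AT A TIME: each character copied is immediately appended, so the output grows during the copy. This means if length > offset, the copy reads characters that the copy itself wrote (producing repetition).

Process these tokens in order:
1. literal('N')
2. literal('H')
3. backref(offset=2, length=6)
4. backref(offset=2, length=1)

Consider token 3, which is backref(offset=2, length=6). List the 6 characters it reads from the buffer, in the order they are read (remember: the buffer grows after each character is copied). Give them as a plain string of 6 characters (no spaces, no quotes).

Answer: NHNHNH

Derivation:
Token 1: literal('N'). Output: "N"
Token 2: literal('H'). Output: "NH"
Token 3: backref(off=2, len=6). Buffer before: "NH" (len 2)
  byte 1: read out[0]='N', append. Buffer now: "NHN"
  byte 2: read out[1]='H', append. Buffer now: "NHNH"
  byte 3: read out[2]='N', append. Buffer now: "NHNHN"
  byte 4: read out[3]='H', append. Buffer now: "NHNHNH"
  byte 5: read out[4]='N', append. Buffer now: "NHNHNHN"
  byte 6: read out[5]='H', append. Buffer now: "NHNHNHNH"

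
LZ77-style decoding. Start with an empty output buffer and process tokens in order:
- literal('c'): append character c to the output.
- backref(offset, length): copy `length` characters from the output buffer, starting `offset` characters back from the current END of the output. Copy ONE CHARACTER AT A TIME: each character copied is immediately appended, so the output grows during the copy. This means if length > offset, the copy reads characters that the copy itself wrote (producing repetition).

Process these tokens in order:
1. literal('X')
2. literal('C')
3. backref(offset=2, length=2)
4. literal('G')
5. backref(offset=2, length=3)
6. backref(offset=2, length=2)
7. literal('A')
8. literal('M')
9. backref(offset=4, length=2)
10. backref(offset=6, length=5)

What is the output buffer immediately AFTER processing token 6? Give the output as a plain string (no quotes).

Token 1: literal('X'). Output: "X"
Token 2: literal('C'). Output: "XC"
Token 3: backref(off=2, len=2). Copied 'XC' from pos 0. Output: "XCXC"
Token 4: literal('G'). Output: "XCXCG"
Token 5: backref(off=2, len=3) (overlapping!). Copied 'CGC' from pos 3. Output: "XCXCGCGC"
Token 6: backref(off=2, len=2). Copied 'GC' from pos 6. Output: "XCXCGCGCGC"

Answer: XCXCGCGCGC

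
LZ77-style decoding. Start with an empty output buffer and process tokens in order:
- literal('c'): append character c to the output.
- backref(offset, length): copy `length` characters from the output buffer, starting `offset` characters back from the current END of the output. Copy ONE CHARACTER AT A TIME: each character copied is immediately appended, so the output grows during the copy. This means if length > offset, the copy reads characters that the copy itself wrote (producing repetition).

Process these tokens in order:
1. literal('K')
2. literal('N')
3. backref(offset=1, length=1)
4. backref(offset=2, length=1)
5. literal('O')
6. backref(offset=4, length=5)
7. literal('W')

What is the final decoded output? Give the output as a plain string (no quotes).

Token 1: literal('K'). Output: "K"
Token 2: literal('N'). Output: "KN"
Token 3: backref(off=1, len=1). Copied 'N' from pos 1. Output: "KNN"
Token 4: backref(off=2, len=1). Copied 'N' from pos 1. Output: "KNNN"
Token 5: literal('O'). Output: "KNNNO"
Token 6: backref(off=4, len=5) (overlapping!). Copied 'NNNON' from pos 1. Output: "KNNNONNNON"
Token 7: literal('W'). Output: "KNNNONNNONW"

Answer: KNNNONNNONW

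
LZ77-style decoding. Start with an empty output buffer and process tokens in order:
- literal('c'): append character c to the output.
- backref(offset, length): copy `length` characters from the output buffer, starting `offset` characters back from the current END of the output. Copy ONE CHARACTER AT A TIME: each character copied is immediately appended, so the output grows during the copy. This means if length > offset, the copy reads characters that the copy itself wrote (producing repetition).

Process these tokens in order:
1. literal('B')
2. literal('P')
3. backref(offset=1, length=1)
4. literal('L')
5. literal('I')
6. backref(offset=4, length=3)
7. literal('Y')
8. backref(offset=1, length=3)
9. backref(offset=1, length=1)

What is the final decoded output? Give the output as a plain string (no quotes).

Answer: BPPLIPPLYYYYY

Derivation:
Token 1: literal('B'). Output: "B"
Token 2: literal('P'). Output: "BP"
Token 3: backref(off=1, len=1). Copied 'P' from pos 1. Output: "BPP"
Token 4: literal('L'). Output: "BPPL"
Token 5: literal('I'). Output: "BPPLI"
Token 6: backref(off=4, len=3). Copied 'PPL' from pos 1. Output: "BPPLIPPL"
Token 7: literal('Y'). Output: "BPPLIPPLY"
Token 8: backref(off=1, len=3) (overlapping!). Copied 'YYY' from pos 8. Output: "BPPLIPPLYYYY"
Token 9: backref(off=1, len=1). Copied 'Y' from pos 11. Output: "BPPLIPPLYYYYY"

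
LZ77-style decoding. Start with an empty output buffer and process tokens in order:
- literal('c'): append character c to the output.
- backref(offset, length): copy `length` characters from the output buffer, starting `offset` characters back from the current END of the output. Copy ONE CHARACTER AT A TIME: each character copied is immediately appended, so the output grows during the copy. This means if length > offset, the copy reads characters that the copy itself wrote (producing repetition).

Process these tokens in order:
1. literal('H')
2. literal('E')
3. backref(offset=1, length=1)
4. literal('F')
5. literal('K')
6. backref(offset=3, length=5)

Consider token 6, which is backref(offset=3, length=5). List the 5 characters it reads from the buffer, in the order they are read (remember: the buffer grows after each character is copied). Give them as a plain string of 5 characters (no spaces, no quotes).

Token 1: literal('H'). Output: "H"
Token 2: literal('E'). Output: "HE"
Token 3: backref(off=1, len=1). Copied 'E' from pos 1. Output: "HEE"
Token 4: literal('F'). Output: "HEEF"
Token 5: literal('K'). Output: "HEEFK"
Token 6: backref(off=3, len=5). Buffer before: "HEEFK" (len 5)
  byte 1: read out[2]='E', append. Buffer now: "HEEFKE"
  byte 2: read out[3]='F', append. Buffer now: "HEEFKEF"
  byte 3: read out[4]='K', append. Buffer now: "HEEFKEFK"
  byte 4: read out[5]='E', append. Buffer now: "HEEFKEFKE"
  byte 5: read out[6]='F', append. Buffer now: "HEEFKEFKEF"

Answer: EFKEF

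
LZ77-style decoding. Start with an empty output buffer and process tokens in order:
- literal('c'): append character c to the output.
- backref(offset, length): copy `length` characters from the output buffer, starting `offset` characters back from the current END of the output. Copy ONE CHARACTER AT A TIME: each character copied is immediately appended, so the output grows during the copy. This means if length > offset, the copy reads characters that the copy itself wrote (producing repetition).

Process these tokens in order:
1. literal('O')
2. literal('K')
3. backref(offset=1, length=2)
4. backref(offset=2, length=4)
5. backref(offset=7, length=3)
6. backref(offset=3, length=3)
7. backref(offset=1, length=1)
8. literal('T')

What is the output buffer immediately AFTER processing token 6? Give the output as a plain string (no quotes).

Token 1: literal('O'). Output: "O"
Token 2: literal('K'). Output: "OK"
Token 3: backref(off=1, len=2) (overlapping!). Copied 'KK' from pos 1. Output: "OKKK"
Token 4: backref(off=2, len=4) (overlapping!). Copied 'KKKK' from pos 2. Output: "OKKKKKKK"
Token 5: backref(off=7, len=3). Copied 'KKK' from pos 1. Output: "OKKKKKKKKKK"
Token 6: backref(off=3, len=3). Copied 'KKK' from pos 8. Output: "OKKKKKKKKKKKKK"

Answer: OKKKKKKKKKKKKK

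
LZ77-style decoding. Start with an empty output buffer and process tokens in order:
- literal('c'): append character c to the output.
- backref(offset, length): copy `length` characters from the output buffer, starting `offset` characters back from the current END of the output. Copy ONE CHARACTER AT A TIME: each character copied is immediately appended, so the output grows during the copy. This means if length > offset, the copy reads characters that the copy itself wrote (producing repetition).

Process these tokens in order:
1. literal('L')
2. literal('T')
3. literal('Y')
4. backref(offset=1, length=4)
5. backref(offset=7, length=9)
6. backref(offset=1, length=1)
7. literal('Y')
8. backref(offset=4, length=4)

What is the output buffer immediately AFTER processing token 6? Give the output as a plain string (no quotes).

Token 1: literal('L'). Output: "L"
Token 2: literal('T'). Output: "LT"
Token 3: literal('Y'). Output: "LTY"
Token 4: backref(off=1, len=4) (overlapping!). Copied 'YYYY' from pos 2. Output: "LTYYYYY"
Token 5: backref(off=7, len=9) (overlapping!). Copied 'LTYYYYYLT' from pos 0. Output: "LTYYYYYLTYYYYYLT"
Token 6: backref(off=1, len=1). Copied 'T' from pos 15. Output: "LTYYYYYLTYYYYYLTT"

Answer: LTYYYYYLTYYYYYLTT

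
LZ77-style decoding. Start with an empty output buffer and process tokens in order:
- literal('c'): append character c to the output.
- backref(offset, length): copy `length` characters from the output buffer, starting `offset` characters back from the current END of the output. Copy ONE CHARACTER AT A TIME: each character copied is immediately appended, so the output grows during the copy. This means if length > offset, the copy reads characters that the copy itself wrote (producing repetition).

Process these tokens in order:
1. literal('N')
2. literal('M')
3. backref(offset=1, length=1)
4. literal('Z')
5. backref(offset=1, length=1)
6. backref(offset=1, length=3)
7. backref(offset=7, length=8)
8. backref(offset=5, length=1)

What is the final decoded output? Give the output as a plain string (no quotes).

Answer: NMMZZZZZMMZZZZZMZ

Derivation:
Token 1: literal('N'). Output: "N"
Token 2: literal('M'). Output: "NM"
Token 3: backref(off=1, len=1). Copied 'M' from pos 1. Output: "NMM"
Token 4: literal('Z'). Output: "NMMZ"
Token 5: backref(off=1, len=1). Copied 'Z' from pos 3. Output: "NMMZZ"
Token 6: backref(off=1, len=3) (overlapping!). Copied 'ZZZ' from pos 4. Output: "NMMZZZZZ"
Token 7: backref(off=7, len=8) (overlapping!). Copied 'MMZZZZZM' from pos 1. Output: "NMMZZZZZMMZZZZZM"
Token 8: backref(off=5, len=1). Copied 'Z' from pos 11. Output: "NMMZZZZZMMZZZZZMZ"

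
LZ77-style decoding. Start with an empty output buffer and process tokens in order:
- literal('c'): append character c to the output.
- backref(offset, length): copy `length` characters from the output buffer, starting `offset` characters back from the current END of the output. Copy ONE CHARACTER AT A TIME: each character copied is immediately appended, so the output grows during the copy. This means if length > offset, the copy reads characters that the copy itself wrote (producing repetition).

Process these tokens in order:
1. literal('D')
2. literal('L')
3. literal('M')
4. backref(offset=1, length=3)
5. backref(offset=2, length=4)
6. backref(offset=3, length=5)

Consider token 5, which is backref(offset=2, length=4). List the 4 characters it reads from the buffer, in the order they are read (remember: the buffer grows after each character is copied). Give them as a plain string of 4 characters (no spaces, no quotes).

Token 1: literal('D'). Output: "D"
Token 2: literal('L'). Output: "DL"
Token 3: literal('M'). Output: "DLM"
Token 4: backref(off=1, len=3) (overlapping!). Copied 'MMM' from pos 2. Output: "DLMMMM"
Token 5: backref(off=2, len=4). Buffer before: "DLMMMM" (len 6)
  byte 1: read out[4]='M', append. Buffer now: "DLMMMMM"
  byte 2: read out[5]='M', append. Buffer now: "DLMMMMMM"
  byte 3: read out[6]='M', append. Buffer now: "DLMMMMMMM"
  byte 4: read out[7]='M', append. Buffer now: "DLMMMMMMMM"

Answer: MMMM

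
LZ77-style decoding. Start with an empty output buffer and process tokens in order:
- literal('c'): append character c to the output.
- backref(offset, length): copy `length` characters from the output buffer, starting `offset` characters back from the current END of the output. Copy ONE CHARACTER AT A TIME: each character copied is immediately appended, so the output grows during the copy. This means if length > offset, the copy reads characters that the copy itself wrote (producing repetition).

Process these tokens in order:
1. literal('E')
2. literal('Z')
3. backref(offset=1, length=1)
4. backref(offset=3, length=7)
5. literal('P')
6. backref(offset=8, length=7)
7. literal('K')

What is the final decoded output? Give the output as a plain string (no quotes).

Answer: EZZEZZEZZEPEZZEZZEK

Derivation:
Token 1: literal('E'). Output: "E"
Token 2: literal('Z'). Output: "EZ"
Token 3: backref(off=1, len=1). Copied 'Z' from pos 1. Output: "EZZ"
Token 4: backref(off=3, len=7) (overlapping!). Copied 'EZZEZZE' from pos 0. Output: "EZZEZZEZZE"
Token 5: literal('P'). Output: "EZZEZZEZZEP"
Token 6: backref(off=8, len=7). Copied 'EZZEZZE' from pos 3. Output: "EZZEZZEZZEPEZZEZZE"
Token 7: literal('K'). Output: "EZZEZZEZZEPEZZEZZEK"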